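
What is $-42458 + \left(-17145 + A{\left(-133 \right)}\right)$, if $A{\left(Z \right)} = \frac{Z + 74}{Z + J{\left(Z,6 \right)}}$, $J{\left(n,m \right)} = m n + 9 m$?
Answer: $- \frac{52271772}{877} \approx -59603.0$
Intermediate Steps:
$J{\left(n,m \right)} = 9 m + m n$
$A{\left(Z \right)} = \frac{74 + Z}{54 + 7 Z}$ ($A{\left(Z \right)} = \frac{Z + 74}{Z + 6 \left(9 + Z\right)} = \frac{74 + Z}{Z + \left(54 + 6 Z\right)} = \frac{74 + Z}{54 + 7 Z}$)
$-42458 + \left(-17145 + A{\left(-133 \right)}\right) = -42458 - \left(17145 - \frac{74 - 133}{54 + 7 \left(-133\right)}\right) = -42458 - \left(17145 - \frac{1}{54 - 931} \left(-59\right)\right) = -42458 - \left(17145 - \frac{1}{-877} \left(-59\right)\right) = -42458 - \frac{15036106}{877} = - \frac{52271772}{877}$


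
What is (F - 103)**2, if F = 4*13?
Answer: 2601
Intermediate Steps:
F = 52
(F - 103)**2 = (52 - 103)**2 = (-51)**2 = 2601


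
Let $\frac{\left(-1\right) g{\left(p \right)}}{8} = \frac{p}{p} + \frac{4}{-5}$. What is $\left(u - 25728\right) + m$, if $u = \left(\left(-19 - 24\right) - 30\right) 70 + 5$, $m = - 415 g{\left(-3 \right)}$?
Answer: $-30169$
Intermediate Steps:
$g{\left(p \right)} = - \frac{8}{5}$ ($g{\left(p \right)} = - 8 \left(\frac{p}{p} + \frac{4}{-5}\right) = - 8 \left(1 + 4 \left(- \frac{1}{5}\right)\right) = - 8 \left(1 - \frac{4}{5}\right) = \left(-8\right) \frac{1}{5} = - \frac{8}{5}$)
$m = 664$ ($m = \left(-415\right) \left(- \frac{8}{5}\right) = 664$)
$u = -5105$ ($u = \left(-43 - 30\right) 70 + 5 = \left(-73\right) 70 + 5 = -5110 + 5 = -5105$)
$\left(u - 25728\right) + m = \left(-5105 - 25728\right) + 664 = -30833 + 664 = -30169$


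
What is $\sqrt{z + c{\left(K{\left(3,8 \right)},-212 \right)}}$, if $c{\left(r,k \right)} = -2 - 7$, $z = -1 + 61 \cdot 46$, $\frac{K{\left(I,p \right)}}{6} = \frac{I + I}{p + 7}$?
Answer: $2 \sqrt{699} \approx 52.877$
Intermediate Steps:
$K{\left(I,p \right)} = \frac{12 I}{7 + p}$ ($K{\left(I,p \right)} = 6 \frac{I + I}{p + 7} = 6 \frac{2 I}{7 + p} = \frac{12 I}{7 + p}$)
$z = 2805$ ($z = -1 + 2806 = 2805$)
$c{\left(r,k \right)} = -9$ ($c{\left(r,k \right)} = -2 - 7 = -9$)
$\sqrt{z + c{\left(K{\left(3,8 \right)},-212 \right)}} = \sqrt{2805 - 9} = \sqrt{2796} = 2 \sqrt{699}$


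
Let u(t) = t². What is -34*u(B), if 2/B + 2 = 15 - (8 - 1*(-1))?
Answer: -17/2 ≈ -8.5000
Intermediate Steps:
B = ½ (B = 2/(-2 + (15 - (8 - 1*(-1)))) = 2/(-2 + (15 - (8 + 1))) = 2/(-2 + (15 - 1*9)) = 2/(-2 + (15 - 9)) = 2/(-2 + 6) = 2/4 = 2*(¼) = ½ ≈ 0.50000)
-34*u(B) = -34*(½)² = -34*¼ = -17/2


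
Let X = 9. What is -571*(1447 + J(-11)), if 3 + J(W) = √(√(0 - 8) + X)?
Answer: -824524 - 571*√(9 + 2*I*√2) ≈ -8.2626e+5 - 265.98*I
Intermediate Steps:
J(W) = -3 + √(9 + 2*I*√2) (J(W) = -3 + √(√(0 - 8) + 9) = -3 + √(√(-8) + 9) = -3 + √(2*I*√2 + 9) = -3 + √(9 + 2*I*√2))
-571*(1447 + J(-11)) = -571*(1447 + (-3 + √(9 + 2*I*√2))) = -571*(1444 + √(9 + 2*I*√2)) = -824524 - 571*√(9 + 2*I*√2)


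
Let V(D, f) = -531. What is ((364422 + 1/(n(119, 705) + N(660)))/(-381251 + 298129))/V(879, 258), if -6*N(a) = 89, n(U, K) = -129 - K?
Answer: 103111180/12488540207 ≈ 0.0082565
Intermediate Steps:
N(a) = -89/6 (N(a) = -1/6*89 = -89/6)
((364422 + 1/(n(119, 705) + N(660)))/(-381251 + 298129))/V(879, 258) = ((364422 + 1/((-129 - 1*705) - 89/6))/(-381251 + 298129))/(-531) = ((364422 + 1/((-129 - 705) - 89/6))/(-83122))*(-1/531) = ((364422 + 1/(-834 - 89/6))*(-1/83122))*(-1/531) = ((364422 + 1/(-5093/6))*(-1/83122))*(-1/531) = ((364422 - 6/5093)*(-1/83122))*(-1/531) = ((1856001240/5093)*(-1/83122))*(-1/531) = -928000620/211670173*(-1/531) = 103111180/12488540207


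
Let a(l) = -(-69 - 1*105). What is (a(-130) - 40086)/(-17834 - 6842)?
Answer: 9978/6169 ≈ 1.6174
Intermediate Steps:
a(l) = 174 (a(l) = -(-69 - 105) = -1*(-174) = 174)
(a(-130) - 40086)/(-17834 - 6842) = (174 - 40086)/(-17834 - 6842) = -39912/(-24676) = -39912*(-1/24676) = 9978/6169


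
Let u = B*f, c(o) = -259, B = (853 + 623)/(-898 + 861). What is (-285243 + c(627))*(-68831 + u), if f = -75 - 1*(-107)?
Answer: 740586192458/37 ≈ 2.0016e+10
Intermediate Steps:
B = -1476/37 (B = 1476/(-37) = 1476*(-1/37) = -1476/37 ≈ -39.892)
f = 32 (f = -75 + 107 = 32)
u = -47232/37 (u = -1476/37*32 = -47232/37 ≈ -1276.5)
(-285243 + c(627))*(-68831 + u) = (-285243 - 259)*(-68831 - 47232/37) = -285502*(-2593979/37) = 740586192458/37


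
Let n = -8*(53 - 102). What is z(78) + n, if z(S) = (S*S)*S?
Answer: 474944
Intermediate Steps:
n = 392 (n = -8*(-49) = 392)
z(S) = S³ (z(S) = S²*S = S³)
z(78) + n = 78³ + 392 = 474552 + 392 = 474944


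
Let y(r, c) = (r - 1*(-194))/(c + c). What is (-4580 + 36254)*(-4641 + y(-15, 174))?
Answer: -8524999031/58 ≈ -1.4698e+8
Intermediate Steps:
y(r, c) = (194 + r)/(2*c) (y(r, c) = (r + 194)/((2*c)) = (194 + r)*(1/(2*c)) = (194 + r)/(2*c))
(-4580 + 36254)*(-4641 + y(-15, 174)) = (-4580 + 36254)*(-4641 + (1/2)*(194 - 15)/174) = 31674*(-4641 + (1/2)*(1/174)*179) = 31674*(-4641 + 179/348) = 31674*(-1614889/348) = -8524999031/58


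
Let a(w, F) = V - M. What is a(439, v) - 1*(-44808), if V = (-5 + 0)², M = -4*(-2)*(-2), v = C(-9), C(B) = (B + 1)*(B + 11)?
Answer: 44849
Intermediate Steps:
C(B) = (1 + B)*(11 + B)
v = -16 (v = 11 + (-9)² + 12*(-9) = 11 + 81 - 108 = -16)
M = -16 (M = 8*(-2) = -16)
V = 25 (V = (-5)² = 25)
a(w, F) = 41 (a(w, F) = 25 - 1*(-16) = 25 + 16 = 41)
a(439, v) - 1*(-44808) = 41 - 1*(-44808) = 41 + 44808 = 44849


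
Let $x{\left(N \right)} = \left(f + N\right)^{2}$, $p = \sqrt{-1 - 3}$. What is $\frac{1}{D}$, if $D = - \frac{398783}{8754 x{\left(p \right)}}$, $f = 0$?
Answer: $\frac{35016}{398783} \approx 0.087807$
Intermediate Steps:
$p = 2 i$ ($p = \sqrt{-4} = 2 i \approx 2.0 i$)
$x{\left(N \right)} = N^{2}$ ($x{\left(N \right)} = \left(0 + N\right)^{2} = N^{2}$)
$D = \frac{398783}{35016}$ ($D = - \frac{398783}{8754 \left(2 i\right)^{2}} = - \frac{398783}{8754 \left(-4\right)} = - \frac{398783}{-35016} = \left(-398783\right) \left(- \frac{1}{35016}\right) = \frac{398783}{35016} \approx 11.389$)
$\frac{1}{D} = \frac{1}{\frac{398783}{35016}} = \frac{35016}{398783}$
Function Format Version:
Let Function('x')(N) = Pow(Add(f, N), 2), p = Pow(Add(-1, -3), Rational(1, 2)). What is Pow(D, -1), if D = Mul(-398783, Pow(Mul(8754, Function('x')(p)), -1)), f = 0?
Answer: Rational(35016, 398783) ≈ 0.087807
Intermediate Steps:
p = Mul(2, I) (p = Pow(-4, Rational(1, 2)) = Mul(2, I) ≈ Mul(2.0000, I))
Function('x')(N) = Pow(N, 2) (Function('x')(N) = Pow(Add(0, N), 2) = Pow(N, 2))
D = Rational(398783, 35016) (D = Mul(-398783, Pow(Mul(8754, Pow(Mul(2, I), 2)), -1)) = Mul(-398783, Pow(Mul(8754, -4), -1)) = Mul(-398783, Pow(-35016, -1)) = Mul(-398783, Rational(-1, 35016)) = Rational(398783, 35016) ≈ 11.389)
Pow(D, -1) = Pow(Rational(398783, 35016), -1) = Rational(35016, 398783)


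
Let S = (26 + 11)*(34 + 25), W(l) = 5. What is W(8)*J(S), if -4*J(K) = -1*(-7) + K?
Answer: -5475/2 ≈ -2737.5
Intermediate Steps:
S = 2183 (S = 37*59 = 2183)
J(K) = -7/4 - K/4 (J(K) = -(-1*(-7) + K)/4 = -(7 + K)/4 = -7/4 - K/4)
W(8)*J(S) = 5*(-7/4 - 1/4*2183) = 5*(-7/4 - 2183/4) = 5*(-1095/2) = -5475/2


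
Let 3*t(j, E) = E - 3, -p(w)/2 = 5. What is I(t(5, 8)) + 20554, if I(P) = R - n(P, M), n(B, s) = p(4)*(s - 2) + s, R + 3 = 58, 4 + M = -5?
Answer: 20508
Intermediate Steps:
M = -9 (M = -4 - 5 = -9)
p(w) = -10 (p(w) = -2*5 = -10)
R = 55 (R = -3 + 58 = 55)
n(B, s) = 20 - 9*s (n(B, s) = -10*(s - 2) + s = -10*(-2 + s) + s = (20 - 10*s) + s = 20 - 9*s)
t(j, E) = -1 + E/3 (t(j, E) = (E - 3)/3 = (-3 + E)/3 = -1 + E/3)
I(P) = -46 (I(P) = 55 - (20 - 9*(-9)) = 55 - (20 + 81) = 55 - 1*101 = 55 - 101 = -46)
I(t(5, 8)) + 20554 = -46 + 20554 = 20508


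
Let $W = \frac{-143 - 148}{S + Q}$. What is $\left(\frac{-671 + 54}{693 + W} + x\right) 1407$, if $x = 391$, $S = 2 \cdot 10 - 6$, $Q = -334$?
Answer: $\frac{40626890969}{74017} \approx 5.4889 \cdot 10^{5}$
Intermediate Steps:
$S = 14$ ($S = 20 - 6 = 14$)
$W = \frac{291}{320}$ ($W = \frac{-143 - 148}{14 - 334} = - \frac{291}{-320} = \left(-291\right) \left(- \frac{1}{320}\right) = \frac{291}{320} \approx 0.90938$)
$\left(\frac{-671 + 54}{693 + W} + x\right) 1407 = \left(\frac{-671 + 54}{693 + \frac{291}{320}} + 391\right) 1407 = \left(- \frac{617}{\frac{222051}{320}} + 391\right) 1407 = \left(\left(-617\right) \frac{320}{222051} + 391\right) 1407 = \left(- \frac{197440}{222051} + 391\right) 1407 = \frac{86624501}{222051} \cdot 1407 = \frac{40626890969}{74017}$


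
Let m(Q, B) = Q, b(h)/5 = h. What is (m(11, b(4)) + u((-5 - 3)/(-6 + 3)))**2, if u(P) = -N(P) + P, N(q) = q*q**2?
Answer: 20449/729 ≈ 28.051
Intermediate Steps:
b(h) = 5*h
N(q) = q**3
u(P) = P - P**3 (u(P) = -P**3 + P = P - P**3)
(m(11, b(4)) + u((-5 - 3)/(-6 + 3)))**2 = (11 + ((-5 - 3)/(-6 + 3) - ((-5 - 3)/(-6 + 3))**3))**2 = (11 + (-8/(-3) - (-8/(-3))**3))**2 = (11 + (-8*(-1/3) - (-8*(-1/3))**3))**2 = (11 + (8/3 - (8/3)**3))**2 = (11 + (8/3 - 1*512/27))**2 = (11 + (8/3 - 512/27))**2 = (11 - 440/27)**2 = (-143/27)**2 = 20449/729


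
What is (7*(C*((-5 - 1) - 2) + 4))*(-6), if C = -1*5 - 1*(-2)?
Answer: -1176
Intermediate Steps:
C = -3 (C = -5 + 2 = -3)
(7*(C*((-5 - 1) - 2) + 4))*(-6) = (7*(-3*((-5 - 1) - 2) + 4))*(-6) = (7*(-3*(-6 - 2) + 4))*(-6) = (7*(-3*(-8) + 4))*(-6) = (7*(24 + 4))*(-6) = (7*28)*(-6) = 196*(-6) = -1176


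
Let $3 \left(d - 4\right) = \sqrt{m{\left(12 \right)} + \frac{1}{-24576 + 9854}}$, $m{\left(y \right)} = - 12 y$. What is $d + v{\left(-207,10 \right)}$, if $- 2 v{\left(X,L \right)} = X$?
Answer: $\frac{215}{2} + \frac{i \sqrt{31210183618}}{44166} \approx 107.5 + 4.0 i$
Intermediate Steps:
$v{\left(X,L \right)} = - \frac{X}{2}$
$d = 4 + \frac{i \sqrt{31210183618}}{44166}$ ($d = 4 + \frac{\sqrt{\left(-12\right) 12 + \frac{1}{-24576 + 9854}}}{3} = 4 + \frac{\sqrt{-144 + \frac{1}{-14722}}}{3} = 4 + \frac{\sqrt{-144 - \frac{1}{14722}}}{3} = 4 + \frac{\sqrt{- \frac{2119969}{14722}}}{3} = 4 + \frac{\frac{1}{14722} i \sqrt{31210183618}}{3} = 4 + \frac{i \sqrt{31210183618}}{44166} \approx 4.0 + 4.0 i$)
$d + v{\left(-207,10 \right)} = \left(4 + \frac{i \sqrt{31210183618}}{44166}\right) - - \frac{207}{2} = \left(4 + \frac{i \sqrt{31210183618}}{44166}\right) + \frac{207}{2} = \frac{215}{2} + \frac{i \sqrt{31210183618}}{44166}$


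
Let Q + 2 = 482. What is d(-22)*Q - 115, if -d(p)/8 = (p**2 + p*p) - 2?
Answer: -3709555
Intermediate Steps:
Q = 480 (Q = -2 + 482 = 480)
d(p) = 16 - 16*p**2 (d(p) = -8*((p**2 + p*p) - 2) = -8*((p**2 + p**2) - 2) = -8*(2*p**2 - 2) = -8*(-2 + 2*p**2) = 16 - 16*p**2)
d(-22)*Q - 115 = (16 - 16*(-22)**2)*480 - 115 = (16 - 16*484)*480 - 115 = (16 - 7744)*480 - 115 = -7728*480 - 115 = -3709440 - 115 = -3709555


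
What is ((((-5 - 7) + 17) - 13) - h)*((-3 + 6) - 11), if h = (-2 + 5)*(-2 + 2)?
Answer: 64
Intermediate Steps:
h = 0 (h = 3*0 = 0)
((((-5 - 7) + 17) - 13) - h)*((-3 + 6) - 11) = ((((-5 - 7) + 17) - 13) - 1*0)*((-3 + 6) - 11) = (((-12 + 17) - 13) + 0)*(3 - 11) = ((5 - 13) + 0)*(-8) = (-8 + 0)*(-8) = -8*(-8) = 64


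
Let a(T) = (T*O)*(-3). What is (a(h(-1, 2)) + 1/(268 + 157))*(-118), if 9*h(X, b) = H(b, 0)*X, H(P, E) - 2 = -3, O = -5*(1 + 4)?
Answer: -1254104/1275 ≈ -983.61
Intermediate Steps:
O = -25 (O = -5*5 = -25)
H(P, E) = -1 (H(P, E) = 2 - 3 = -1)
h(X, b) = -X/9 (h(X, b) = (-X)/9 = -X/9)
a(T) = 75*T (a(T) = (T*(-25))*(-3) = -25*T*(-3) = 75*T)
(a(h(-1, 2)) + 1/(268 + 157))*(-118) = (75*(-⅑*(-1)) + 1/(268 + 157))*(-118) = (75*(⅑) + 1/425)*(-118) = (25/3 + 1/425)*(-118) = (10628/1275)*(-118) = -1254104/1275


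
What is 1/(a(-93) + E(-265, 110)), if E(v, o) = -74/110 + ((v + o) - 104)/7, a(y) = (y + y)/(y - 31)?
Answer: -110/3979 ≈ -0.027645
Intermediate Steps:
a(y) = 2*y/(-31 + y) (a(y) = (2*y)/(-31 + y) = 2*y/(-31 + y))
E(v, o) = -5979/385 + o/7 + v/7 (E(v, o) = -74*1/110 + ((o + v) - 104)*(⅐) = -37/55 + (-104 + o + v)*(⅐) = -37/55 + (-104/7 + o/7 + v/7) = -5979/385 + o/7 + v/7)
1/(a(-93) + E(-265, 110)) = 1/(2*(-93)/(-31 - 93) + (-5979/385 + (⅐)*110 + (⅐)*(-265))) = 1/(2*(-93)/(-124) + (-5979/385 + 110/7 - 265/7)) = 1/(2*(-93)*(-1/124) - 2072/55) = 1/(3/2 - 2072/55) = 1/(-3979/110) = -110/3979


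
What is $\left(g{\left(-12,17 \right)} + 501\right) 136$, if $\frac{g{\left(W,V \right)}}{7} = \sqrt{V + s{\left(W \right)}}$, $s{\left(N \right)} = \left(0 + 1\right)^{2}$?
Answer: $68136 + 2856 \sqrt{2} \approx 72175.0$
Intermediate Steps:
$s{\left(N \right)} = 1$ ($s{\left(N \right)} = 1^{2} = 1$)
$g{\left(W,V \right)} = 7 \sqrt{1 + V}$ ($g{\left(W,V \right)} = 7 \sqrt{V + 1} = 7 \sqrt{1 + V}$)
$\left(g{\left(-12,17 \right)} + 501\right) 136 = \left(7 \sqrt{1 + 17} + 501\right) 136 = \left(7 \sqrt{18} + 501\right) 136 = \left(7 \cdot 3 \sqrt{2} + 501\right) 136 = \left(21 \sqrt{2} + 501\right) 136 = \left(501 + 21 \sqrt{2}\right) 136 = 68136 + 2856 \sqrt{2}$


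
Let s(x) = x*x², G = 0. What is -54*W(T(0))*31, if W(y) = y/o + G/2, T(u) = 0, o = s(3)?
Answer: 0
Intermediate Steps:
s(x) = x³
o = 27 (o = 3³ = 27)
W(y) = y/27 (W(y) = y/27 + 0/2 = y*(1/27) + 0*(½) = y/27 + 0 = y/27)
-54*W(T(0))*31 = -2*0*31 = -54*0*31 = 0*31 = 0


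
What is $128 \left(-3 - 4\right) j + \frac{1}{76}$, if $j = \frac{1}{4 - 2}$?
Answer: $- \frac{34047}{76} \approx -447.99$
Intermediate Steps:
$j = \frac{1}{2} \approx 0.5$
$128 \left(-3 - 4\right) j + \frac{1}{76} = 128 \left(-3 - 4\right) \frac{1}{2} + \frac{1}{76} = 128 \left(\left(-7\right) \frac{1}{2}\right) + \frac{1}{76} = 128 \left(- \frac{7}{2}\right) + \frac{1}{76} = -448 + \frac{1}{76} = - \frac{34047}{76}$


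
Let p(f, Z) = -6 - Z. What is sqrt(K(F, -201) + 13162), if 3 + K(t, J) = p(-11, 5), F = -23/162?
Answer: 2*sqrt(3287) ≈ 114.66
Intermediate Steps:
F = -23/162 (F = -23*1/162 = -23/162 ≈ -0.14198)
K(t, J) = -14 (K(t, J) = -3 + (-6 - 1*5) = -3 + (-6 - 5) = -3 - 11 = -14)
sqrt(K(F, -201) + 13162) = sqrt(-14 + 13162) = sqrt(13148) = 2*sqrt(3287)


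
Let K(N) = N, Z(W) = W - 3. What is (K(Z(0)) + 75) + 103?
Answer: 175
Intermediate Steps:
Z(W) = -3 + W
(K(Z(0)) + 75) + 103 = ((-3 + 0) + 75) + 103 = (-3 + 75) + 103 = 72 + 103 = 175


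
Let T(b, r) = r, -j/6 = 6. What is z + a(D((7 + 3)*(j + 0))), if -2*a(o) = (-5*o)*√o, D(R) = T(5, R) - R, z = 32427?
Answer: 32427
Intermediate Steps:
j = -36 (j = -6*6 = -36)
D(R) = 0 (D(R) = R - R = 0)
a(o) = 5*o^(3/2)/2 (a(o) = -(-5*o)*√o/2 = -(-5)*o^(3/2)/2 = 5*o^(3/2)/2)
z + a(D((7 + 3)*(j + 0))) = 32427 + 5*0^(3/2)/2 = 32427 + (5/2)*0 = 32427 + 0 = 32427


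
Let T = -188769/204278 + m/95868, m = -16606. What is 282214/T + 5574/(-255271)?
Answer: -88177006837039500951/342847252101635 ≈ -2.5719e+5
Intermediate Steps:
T = -2686143370/2447965413 (T = -188769/204278 - 16606/95868 = -188769*1/204278 - 16606*1/95868 = -188769/204278 - 8303/47934 = -2686143370/2447965413 ≈ -1.0973)
282214/T + 5574/(-255271) = 282214/(-2686143370/2447965413) + 5574/(-255271) = 282214*(-2447965413/2686143370) + 5574*(-1/255271) = -345425055532191/1343071685 - 5574/255271 = -88177006837039500951/342847252101635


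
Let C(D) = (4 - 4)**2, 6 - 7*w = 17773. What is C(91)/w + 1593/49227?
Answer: 531/16409 ≈ 0.032360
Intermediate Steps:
w = -17767/7 (w = 6/7 - 1/7*17773 = 6/7 - 2539 = -17767/7 ≈ -2538.1)
C(D) = 0 (C(D) = 0**2 = 0)
C(91)/w + 1593/49227 = 0/(-17767/7) + 1593/49227 = 0*(-7/17767) + 1593*(1/49227) = 0 + 531/16409 = 531/16409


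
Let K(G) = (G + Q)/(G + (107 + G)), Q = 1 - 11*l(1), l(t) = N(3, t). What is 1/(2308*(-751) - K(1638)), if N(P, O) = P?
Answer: -3383/5863782570 ≈ -5.7693e-7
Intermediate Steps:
l(t) = 3
Q = -32 (Q = 1 - 11*3 = 1 - 33 = -32)
K(G) = (-32 + G)/(107 + 2*G) (K(G) = (G - 32)/(G + (107 + G)) = (-32 + G)/(107 + 2*G))
1/(2308*(-751) - K(1638)) = 1/(2308*(-751) - (-32 + 1638)/(107 + 2*1638)) = 1/(-1733308 - 1606/(107 + 3276)) = 1/(-1733308 - 1606/3383) = 1/(-5863782570/3383) = -3383/5863782570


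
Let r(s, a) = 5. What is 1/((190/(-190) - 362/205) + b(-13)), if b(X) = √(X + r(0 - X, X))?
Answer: -116235/657689 - 84050*I*√2/657689 ≈ -0.17673 - 0.18073*I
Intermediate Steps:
b(X) = √(5 + X) (b(X) = √(X + 5) = √(5 + X))
1/((190/(-190) - 362/205) + b(-13)) = 1/((190/(-190) - 362/205) + √(5 - 13)) = 1/((190*(-1/190) - 362*1/205) + √(-8)) = 1/((-1 - 362/205) + 2*I*√2) = 1/(-567/205 + 2*I*√2)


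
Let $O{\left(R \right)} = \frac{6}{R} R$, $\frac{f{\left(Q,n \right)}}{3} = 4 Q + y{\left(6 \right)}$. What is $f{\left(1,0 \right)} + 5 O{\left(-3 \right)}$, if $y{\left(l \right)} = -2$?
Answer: $36$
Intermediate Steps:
$f{\left(Q,n \right)} = -6 + 12 Q$ ($f{\left(Q,n \right)} = 3 \left(4 Q - 2\right) = 3 \left(-2 + 4 Q\right) = -6 + 12 Q$)
$O{\left(R \right)} = 6$
$f{\left(1,0 \right)} + 5 O{\left(-3 \right)} = \left(-6 + 12 \cdot 1\right) + 5 \cdot 6 = \left(-6 + 12\right) + 30 = 6 + 30 = 36$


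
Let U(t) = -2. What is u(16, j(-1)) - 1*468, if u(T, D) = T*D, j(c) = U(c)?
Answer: -500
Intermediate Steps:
j(c) = -2
u(T, D) = D*T
u(16, j(-1)) - 1*468 = -2*16 - 1*468 = -32 - 468 = -500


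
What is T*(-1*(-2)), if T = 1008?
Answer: 2016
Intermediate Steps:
T*(-1*(-2)) = 1008*(-1*(-2)) = 1008*2 = 2016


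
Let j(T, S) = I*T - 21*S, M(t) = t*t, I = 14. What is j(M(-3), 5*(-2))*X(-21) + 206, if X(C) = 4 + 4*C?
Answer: -26674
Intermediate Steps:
M(t) = t²
j(T, S) = -21*S + 14*T (j(T, S) = 14*T - 21*S = -21*S + 14*T)
j(M(-3), 5*(-2))*X(-21) + 206 = (-105*(-2) + 14*(-3)²)*(4 + 4*(-21)) + 206 = (-21*(-10) + 14*9)*(4 - 84) + 206 = (210 + 126)*(-80) + 206 = 336*(-80) + 206 = -26880 + 206 = -26674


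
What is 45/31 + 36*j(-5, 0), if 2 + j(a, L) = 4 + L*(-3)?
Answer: 2277/31 ≈ 73.452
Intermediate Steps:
j(a, L) = 2 - 3*L (j(a, L) = -2 + (4 + L*(-3)) = -2 + (4 - 3*L) = 2 - 3*L)
45/31 + 36*j(-5, 0) = 45/31 + 36*(2 - 3*0) = 45*(1/31) + 36*(2 + 0) = 45/31 + 36*2 = 45/31 + 72 = 2277/31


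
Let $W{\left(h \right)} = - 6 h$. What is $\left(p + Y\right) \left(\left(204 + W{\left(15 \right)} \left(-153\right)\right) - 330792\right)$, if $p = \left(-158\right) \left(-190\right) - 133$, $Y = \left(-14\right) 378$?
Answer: $-7792138710$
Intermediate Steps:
$Y = -5292$
$p = 29887$ ($p = 30020 - 133 = 29887$)
$\left(p + Y\right) \left(\left(204 + W{\left(15 \right)} \left(-153\right)\right) - 330792\right) = \left(29887 - 5292\right) \left(\left(204 + \left(-6\right) 15 \left(-153\right)\right) - 330792\right) = 24595 \left(\left(204 - -13770\right) - 330792\right) = 24595 \left(\left(204 + 13770\right) - 330792\right) = 24595 \left(13974 - 330792\right) = 24595 \left(-316818\right) = -7792138710$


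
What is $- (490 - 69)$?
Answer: $-421$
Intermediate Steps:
$- (490 - 69) = \left(-1\right) 421 = -421$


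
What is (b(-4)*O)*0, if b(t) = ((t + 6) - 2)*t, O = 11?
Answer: 0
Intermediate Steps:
b(t) = t*(4 + t) (b(t) = ((6 + t) - 2)*t = (4 + t)*t = t*(4 + t))
(b(-4)*O)*0 = (-4*(4 - 4)*11)*0 = (-4*0*11)*0 = (0*11)*0 = 0*0 = 0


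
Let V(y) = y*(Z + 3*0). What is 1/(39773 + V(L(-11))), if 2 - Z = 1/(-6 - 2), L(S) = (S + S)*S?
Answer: 4/161149 ≈ 2.4822e-5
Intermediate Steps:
L(S) = 2*S² (L(S) = (2*S)*S = 2*S²)
Z = 17/8 (Z = 2 - 1/(-6 - 2) = 2 - 1/(-8) = 2 - 1*(-⅛) = 2 + ⅛ = 17/8 ≈ 2.1250)
V(y) = 17*y/8 (V(y) = y*(17/8 + 3*0) = y*(17/8 + 0) = y*(17/8) = 17*y/8)
1/(39773 + V(L(-11))) = 1/(39773 + 17*(2*(-11)²)/8) = 1/(39773 + 17*(2*121)/8) = 1/(39773 + (17/8)*242) = 1/(39773 + 2057/4) = 1/(161149/4) = 4/161149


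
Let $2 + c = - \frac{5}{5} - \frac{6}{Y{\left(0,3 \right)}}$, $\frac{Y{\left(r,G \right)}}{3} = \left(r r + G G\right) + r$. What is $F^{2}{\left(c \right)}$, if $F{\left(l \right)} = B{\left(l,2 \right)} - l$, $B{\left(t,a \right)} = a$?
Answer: $\frac{2209}{81} \approx 27.272$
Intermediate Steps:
$Y{\left(r,G \right)} = 3 r + 3 G^{2} + 3 r^{2}$ ($Y{\left(r,G \right)} = 3 \left(\left(r r + G G\right) + r\right) = 3 \left(\left(r^{2} + G^{2}\right) + r\right) = 3 \left(\left(G^{2} + r^{2}\right) + r\right) = 3 \left(r + G^{2} + r^{2}\right) = 3 r + 3 G^{2} + 3 r^{2}$)
$c = - \frac{29}{9}$ ($c = -2 - \left(1 + \frac{6}{3 \cdot 0 + 3 \cdot 3^{2} + 3 \cdot 0^{2}}\right) = -2 - \left(1 + \frac{6}{0 + 3 \cdot 9 + 3 \cdot 0}\right) = -2 - \left(1 + \frac{6}{0 + 27 + 0}\right) = -2 - \left(1 + \frac{6}{27}\right) = -2 - \frac{11}{9} = - \frac{29}{9} \approx -3.2222$)
$F{\left(l \right)} = 2 - l$
$F^{2}{\left(c \right)} = \left(2 - - \frac{29}{9}\right)^{2} = \left(2 + \frac{29}{9}\right)^{2} = \left(\frac{47}{9}\right)^{2} = \frac{2209}{81}$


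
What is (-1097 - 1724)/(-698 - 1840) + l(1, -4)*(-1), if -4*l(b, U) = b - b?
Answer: 2821/2538 ≈ 1.1115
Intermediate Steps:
l(b, U) = 0 (l(b, U) = -(b - b)/4 = -1/4*0 = 0)
(-1097 - 1724)/(-698 - 1840) + l(1, -4)*(-1) = (-1097 - 1724)/(-698 - 1840) + 0*(-1) = -2821/(-2538) + 0 = -2821*(-1/2538) + 0 = 2821/2538 + 0 = 2821/2538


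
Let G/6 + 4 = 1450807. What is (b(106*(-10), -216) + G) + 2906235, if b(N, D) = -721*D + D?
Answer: 11766573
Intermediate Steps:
b(N, D) = -720*D
G = 8704818 (G = -24 + 6*1450807 = -24 + 8704842 = 8704818)
(b(106*(-10), -216) + G) + 2906235 = (-720*(-216) + 8704818) + 2906235 = (155520 + 8704818) + 2906235 = 8860338 + 2906235 = 11766573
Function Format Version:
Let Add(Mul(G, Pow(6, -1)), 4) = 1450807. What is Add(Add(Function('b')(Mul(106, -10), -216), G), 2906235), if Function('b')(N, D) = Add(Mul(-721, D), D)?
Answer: 11766573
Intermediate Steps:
Function('b')(N, D) = Mul(-720, D)
G = 8704818 (G = Add(-24, Mul(6, 1450807)) = Add(-24, 8704842) = 8704818)
Add(Add(Function('b')(Mul(106, -10), -216), G), 2906235) = Add(Add(Mul(-720, -216), 8704818), 2906235) = Add(Add(155520, 8704818), 2906235) = Add(8860338, 2906235) = 11766573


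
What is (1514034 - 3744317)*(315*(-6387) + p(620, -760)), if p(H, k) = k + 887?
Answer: 4486834273174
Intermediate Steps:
p(H, k) = 887 + k
(1514034 - 3744317)*(315*(-6387) + p(620, -760)) = (1514034 - 3744317)*(315*(-6387) + (887 - 760)) = -2230283*(-2011905 + 127) = -2230283*(-2011778) = 4486834273174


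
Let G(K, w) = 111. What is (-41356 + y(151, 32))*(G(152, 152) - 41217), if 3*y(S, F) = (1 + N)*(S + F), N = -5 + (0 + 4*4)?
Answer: 1669890144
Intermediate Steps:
N = 11 (N = -5 + (0 + 16) = -5 + 16 = 11)
y(S, F) = 4*F + 4*S (y(S, F) = ((1 + 11)*(S + F))/3 = (12*(F + S))/3 = (12*F + 12*S)/3 = 4*F + 4*S)
(-41356 + y(151, 32))*(G(152, 152) - 41217) = (-41356 + (4*32 + 4*151))*(111 - 41217) = (-41356 + (128 + 604))*(-41106) = (-41356 + 732)*(-41106) = -40624*(-41106) = 1669890144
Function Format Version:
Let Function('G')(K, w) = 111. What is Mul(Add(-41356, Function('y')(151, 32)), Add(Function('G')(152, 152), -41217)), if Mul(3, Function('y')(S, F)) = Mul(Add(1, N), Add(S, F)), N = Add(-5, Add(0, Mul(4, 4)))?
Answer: 1669890144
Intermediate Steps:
N = 11 (N = Add(-5, Add(0, 16)) = Add(-5, 16) = 11)
Function('y')(S, F) = Add(Mul(4, F), Mul(4, S)) (Function('y')(S, F) = Mul(Rational(1, 3), Mul(Add(1, 11), Add(S, F))) = Mul(Rational(1, 3), Mul(12, Add(F, S))) = Mul(Rational(1, 3), Add(Mul(12, F), Mul(12, S))) = Add(Mul(4, F), Mul(4, S)))
Mul(Add(-41356, Function('y')(151, 32)), Add(Function('G')(152, 152), -41217)) = Mul(Add(-41356, Add(Mul(4, 32), Mul(4, 151))), Add(111, -41217)) = Mul(Add(-41356, Add(128, 604)), -41106) = Mul(Add(-41356, 732), -41106) = Mul(-40624, -41106) = 1669890144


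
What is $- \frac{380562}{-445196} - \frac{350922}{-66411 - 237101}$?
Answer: $\frac{181640511}{90322412} \approx 2.011$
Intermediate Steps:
$- \frac{380562}{-445196} - \frac{350922}{-66411 - 237101} = \left(-380562\right) \left(- \frac{1}{445196}\right) - \frac{350922}{-303512} = \frac{11193}{13094} - - \frac{15951}{13796} = \frac{11193}{13094} + \frac{15951}{13796} = \frac{181640511}{90322412}$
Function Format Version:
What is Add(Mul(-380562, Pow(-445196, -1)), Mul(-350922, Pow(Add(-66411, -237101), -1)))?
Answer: Rational(181640511, 90322412) ≈ 2.0110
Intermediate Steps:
Add(Mul(-380562, Pow(-445196, -1)), Mul(-350922, Pow(Add(-66411, -237101), -1))) = Add(Mul(-380562, Rational(-1, 445196)), Mul(-350922, Pow(-303512, -1))) = Add(Rational(11193, 13094), Mul(-350922, Rational(-1, 303512))) = Add(Rational(11193, 13094), Rational(15951, 13796)) = Rational(181640511, 90322412)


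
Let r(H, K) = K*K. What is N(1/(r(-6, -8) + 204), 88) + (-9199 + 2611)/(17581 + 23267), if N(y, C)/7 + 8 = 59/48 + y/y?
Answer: -1656677/40848 ≈ -40.557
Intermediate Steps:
r(H, K) = K**2
N(y, C) = -1939/48 (N(y, C) = -56 + 7*(59/48 + y/y) = -56 + 7*(59*(1/48) + 1) = -56 + 7*(59/48 + 1) = -56 + 7*(107/48) = -56 + 749/48 = -1939/48)
N(1/(r(-6, -8) + 204), 88) + (-9199 + 2611)/(17581 + 23267) = -1939/48 + (-9199 + 2611)/(17581 + 23267) = -1939/48 - 6588/40848 = -1939/48 - 6588*1/40848 = -1939/48 - 549/3404 = -1656677/40848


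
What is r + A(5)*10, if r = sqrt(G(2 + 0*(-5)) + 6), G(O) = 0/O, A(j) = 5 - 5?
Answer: sqrt(6) ≈ 2.4495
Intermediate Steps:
A(j) = 0
G(O) = 0
r = sqrt(6) (r = sqrt(0 + 6) = sqrt(6) ≈ 2.4495)
r + A(5)*10 = sqrt(6) + 0*10 = sqrt(6) + 0 = sqrt(6)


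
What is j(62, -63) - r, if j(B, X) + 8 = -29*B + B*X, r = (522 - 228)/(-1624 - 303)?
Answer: -11006730/1927 ≈ -5711.8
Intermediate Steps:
r = -294/1927 (r = 294/(-1927) = 294*(-1/1927) = -294/1927 ≈ -0.15257)
j(B, X) = -8 - 29*B + B*X (j(B, X) = -8 + (-29*B + B*X) = -8 - 29*B + B*X)
j(62, -63) - r = (-8 - 29*62 + 62*(-63)) - 1*(-294/1927) = (-8 - 1798 - 3906) + 294/1927 = -5712 + 294/1927 = -11006730/1927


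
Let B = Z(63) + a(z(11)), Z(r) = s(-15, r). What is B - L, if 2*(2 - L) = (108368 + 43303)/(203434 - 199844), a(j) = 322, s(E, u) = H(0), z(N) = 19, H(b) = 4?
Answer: 2477991/7180 ≈ 345.12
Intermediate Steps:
s(E, u) = 4
Z(r) = 4
L = -137311/7180 (L = 2 - (108368 + 43303)/(2*(203434 - 199844)) = 2 - 151671/(2*3590) = 2 - 1/2*151671/3590 = 2 - 151671/7180 = -137311/7180 ≈ -19.124)
B = 326 (B = 4 + 322 = 326)
B - L = 326 - 1*(-137311/7180) = 326 + 137311/7180 = 2477991/7180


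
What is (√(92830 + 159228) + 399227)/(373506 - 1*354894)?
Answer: 399227/18612 + √252058/18612 ≈ 21.477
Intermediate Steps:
(√(92830 + 159228) + 399227)/(373506 - 1*354894) = (√252058 + 399227)/(373506 - 354894) = (399227 + √252058)/18612 = (399227 + √252058)*(1/18612) = 399227/18612 + √252058/18612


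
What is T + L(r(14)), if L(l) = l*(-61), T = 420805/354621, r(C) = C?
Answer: -302425529/354621 ≈ -852.81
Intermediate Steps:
T = 420805/354621 (T = 420805*(1/354621) = 420805/354621 ≈ 1.1866)
L(l) = -61*l
T + L(r(14)) = 420805/354621 - 61*14 = 420805/354621 - 854 = -302425529/354621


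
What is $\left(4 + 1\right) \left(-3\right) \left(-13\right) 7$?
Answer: $1365$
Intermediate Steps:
$\left(4 + 1\right) \left(-3\right) \left(-13\right) 7 = 5 \left(-3\right) \left(-13\right) 7 = \left(-15\right) \left(-13\right) 7 = 195 \cdot 7 = 1365$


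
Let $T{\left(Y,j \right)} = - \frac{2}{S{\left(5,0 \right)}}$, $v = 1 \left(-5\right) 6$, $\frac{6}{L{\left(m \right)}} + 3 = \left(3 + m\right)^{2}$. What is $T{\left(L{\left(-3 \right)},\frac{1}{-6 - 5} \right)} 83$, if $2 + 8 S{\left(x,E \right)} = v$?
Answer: $\frac{83}{2} \approx 41.5$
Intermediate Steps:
$L{\left(m \right)} = \frac{6}{-3 + \left(3 + m\right)^{2}}$
$v = -30$ ($v = \left(-5\right) 6 = -30$)
$S{\left(x,E \right)} = -4$ ($S{\left(x,E \right)} = - \frac{1}{4} + \frac{1}{8} \left(-30\right) = - \frac{1}{4} - \frac{15}{4} = -4$)
$T{\left(Y,j \right)} = \frac{1}{2}$ ($T{\left(Y,j \right)} = - \frac{2}{-4} = \left(-2\right) \left(- \frac{1}{4}\right) = \frac{1}{2}$)
$T{\left(L{\left(-3 \right)},\frac{1}{-6 - 5} \right)} 83 = \frac{1}{2} \cdot 83 = \frac{83}{2}$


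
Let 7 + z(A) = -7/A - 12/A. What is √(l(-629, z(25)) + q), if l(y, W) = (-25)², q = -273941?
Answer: 2*I*√68329 ≈ 522.8*I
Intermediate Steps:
z(A) = -7 - 19/A (z(A) = -7 + (-7/A - 12/A) = -7 - 19/A)
l(y, W) = 625
√(l(-629, z(25)) + q) = √(625 - 273941) = √(-273316) = 2*I*√68329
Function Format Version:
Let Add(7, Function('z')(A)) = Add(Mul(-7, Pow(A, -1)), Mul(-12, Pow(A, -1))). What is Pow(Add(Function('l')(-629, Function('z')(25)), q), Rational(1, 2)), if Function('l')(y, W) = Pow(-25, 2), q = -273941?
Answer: Mul(2, I, Pow(68329, Rational(1, 2))) ≈ Mul(522.80, I)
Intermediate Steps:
Function('z')(A) = Add(-7, Mul(-19, Pow(A, -1))) (Function('z')(A) = Add(-7, Add(Mul(-7, Pow(A, -1)), Mul(-12, Pow(A, -1)))) = Add(-7, Mul(-19, Pow(A, -1))))
Function('l')(y, W) = 625
Pow(Add(Function('l')(-629, Function('z')(25)), q), Rational(1, 2)) = Pow(Add(625, -273941), Rational(1, 2)) = Pow(-273316, Rational(1, 2)) = Mul(2, I, Pow(68329, Rational(1, 2)))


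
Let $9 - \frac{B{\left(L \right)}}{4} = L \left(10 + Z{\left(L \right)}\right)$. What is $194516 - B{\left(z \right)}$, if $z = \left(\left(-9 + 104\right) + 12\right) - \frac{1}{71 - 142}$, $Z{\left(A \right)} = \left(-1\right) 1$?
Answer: $\frac{14081608}{71} \approx 1.9833 \cdot 10^{5}$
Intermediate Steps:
$Z{\left(A \right)} = -1$
$z = \frac{7598}{71}$ ($z = \left(95 + 12\right) - \frac{1}{-71} = 107 - - \frac{1}{71} = 107 + \frac{1}{71} = \frac{7598}{71} \approx 107.01$)
$B{\left(L \right)} = 36 - 36 L$ ($B{\left(L \right)} = 36 - 4 L \left(10 - 1\right) = 36 - 4 L 9 = 36 - 4 \cdot 9 L = 36 - 36 L$)
$194516 - B{\left(z \right)} = 194516 - \left(36 - \frac{273528}{71}\right) = 194516 - - \frac{270972}{71} = 194516 + \frac{270972}{71} = \frac{14081608}{71}$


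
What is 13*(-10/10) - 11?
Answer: -24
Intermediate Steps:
13*(-10/10) - 11 = 13*(-10*⅒) - 11 = 13*(-1) - 11 = -13 - 11 = -24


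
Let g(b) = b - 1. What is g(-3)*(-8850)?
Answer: 35400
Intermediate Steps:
g(b) = -1 + b
g(-3)*(-8850) = (-1 - 3)*(-8850) = -4*(-8850) = 35400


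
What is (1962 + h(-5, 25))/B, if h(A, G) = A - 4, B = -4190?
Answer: -1953/4190 ≈ -0.46611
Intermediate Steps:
h(A, G) = -4 + A
(1962 + h(-5, 25))/B = (1962 + (-4 - 5))/(-4190) = (1962 - 9)*(-1/4190) = 1953*(-1/4190) = -1953/4190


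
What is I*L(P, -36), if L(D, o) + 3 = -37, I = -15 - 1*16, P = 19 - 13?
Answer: 1240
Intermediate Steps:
P = 6
I = -31 (I = -15 - 16 = -31)
L(D, o) = -40 (L(D, o) = -3 - 37 = -40)
I*L(P, -36) = -31*(-40) = 1240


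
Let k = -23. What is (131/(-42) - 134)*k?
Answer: 132457/42 ≈ 3153.7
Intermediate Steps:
(131/(-42) - 134)*k = (131/(-42) - 134)*(-23) = (131*(-1/42) - 134)*(-23) = (-131/42 - 134)*(-23) = -5759/42*(-23) = 132457/42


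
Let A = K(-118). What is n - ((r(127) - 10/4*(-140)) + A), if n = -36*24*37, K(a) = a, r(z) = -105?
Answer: -32095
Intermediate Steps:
n = -31968 (n = -864*37 = -31968)
A = -118
n - ((r(127) - 10/4*(-140)) + A) = -31968 - ((-105 - 10/4*(-140)) - 118) = -31968 - ((-105 - 10*¼*(-140)) - 118) = -31968 - ((-105 - 5/2*(-140)) - 118) = -31968 - ((-105 + 350) - 118) = -31968 - (245 - 118) = -31968 - 1*127 = -31968 - 127 = -32095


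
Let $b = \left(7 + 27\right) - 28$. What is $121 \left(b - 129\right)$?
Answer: $-14883$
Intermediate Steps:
$b = 6$ ($b = 34 - 28 = 6$)
$121 \left(b - 129\right) = 121 \left(6 - 129\right) = 121 \left(-123\right) = -14883$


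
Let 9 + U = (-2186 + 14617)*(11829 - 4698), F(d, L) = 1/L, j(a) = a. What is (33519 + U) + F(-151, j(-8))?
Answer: 709431767/8 ≈ 8.8679e+7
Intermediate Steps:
U = 88645452 (U = -9 + (-2186 + 14617)*(11829 - 4698) = -9 + 12431*7131 = -9 + 88645461 = 88645452)
(33519 + U) + F(-151, j(-8)) = (33519 + 88645452) + 1/(-8) = 88678971 - ⅛ = 709431767/8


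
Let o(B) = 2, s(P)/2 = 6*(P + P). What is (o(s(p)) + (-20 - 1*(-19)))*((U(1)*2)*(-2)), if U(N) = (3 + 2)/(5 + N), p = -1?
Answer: -10/3 ≈ -3.3333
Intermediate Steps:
s(P) = 24*P (s(P) = 2*(6*(P + P)) = 2*(6*(2*P)) = 2*(12*P) = 24*P)
U(N) = 5/(5 + N)
(o(s(p)) + (-20 - 1*(-19)))*((U(1)*2)*(-2)) = (2 + (-20 - 1*(-19)))*(((5/(5 + 1))*2)*(-2)) = (2 + (-20 + 19))*(((5/6)*2)*(-2)) = (2 - 1)*(((5*(1/6))*2)*(-2)) = 1*(((5/6)*2)*(-2)) = 1*((5/3)*(-2)) = 1*(-10/3) = -10/3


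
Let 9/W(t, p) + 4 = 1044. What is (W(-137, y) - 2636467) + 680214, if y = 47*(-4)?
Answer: -2034503111/1040 ≈ -1.9563e+6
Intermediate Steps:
y = -188
W(t, p) = 9/1040 (W(t, p) = 9/(-4 + 1044) = 9/1040)
(W(-137, y) - 2636467) + 680214 = (9/1040 - 2636467) + 680214 = -2741925671/1040 + 680214 = -2034503111/1040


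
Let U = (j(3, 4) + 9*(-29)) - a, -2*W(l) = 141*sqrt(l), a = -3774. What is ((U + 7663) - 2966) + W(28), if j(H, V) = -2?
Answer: 8208 - 141*sqrt(7) ≈ 7835.0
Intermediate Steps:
W(l) = -141*sqrt(l)/2
U = 3511 (U = (-2 + 9*(-29)) - 1*(-3774) = (-2 - 261) + 3774 = -263 + 3774 = 3511)
((U + 7663) - 2966) + W(28) = ((3511 + 7663) - 2966) - 141*sqrt(7) = (11174 - 2966) - 141*sqrt(7) = 8208 - 141*sqrt(7)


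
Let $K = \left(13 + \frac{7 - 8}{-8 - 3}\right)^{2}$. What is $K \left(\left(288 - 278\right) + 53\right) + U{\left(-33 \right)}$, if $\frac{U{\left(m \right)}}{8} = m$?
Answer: $\frac{1274424}{121} \approx 10532.0$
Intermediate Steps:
$U{\left(m \right)} = 8 m$
$K = \frac{20736}{121}$ ($K = \left(13 - \frac{1}{-11}\right)^{2} = \left(13 - - \frac{1}{11}\right)^{2} = \left(13 + \frac{1}{11}\right)^{2} = \left(\frac{144}{11}\right)^{2} = \frac{20736}{121} \approx 171.37$)
$K \left(\left(288 - 278\right) + 53\right) + U{\left(-33 \right)} = \frac{20736 \left(\left(288 - 278\right) + 53\right)}{121} + 8 \left(-33\right) = \frac{20736 \left(10 + 53\right)}{121} - 264 = \frac{20736}{121} \cdot 63 - 264 = \frac{1306368}{121} - 264 = \frac{1274424}{121}$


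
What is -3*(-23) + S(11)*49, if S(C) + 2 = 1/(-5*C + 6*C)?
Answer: -270/11 ≈ -24.545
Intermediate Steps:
S(C) = -2 + 1/C (S(C) = -2 + 1/(-5*C + 6*C) = -2 + 1/C)
-3*(-23) + S(11)*49 = -3*(-23) + (-2 + 1/11)*49 = 69 + (-2 + 1/11)*49 = 69 - 21/11*49 = 69 - 1029/11 = -270/11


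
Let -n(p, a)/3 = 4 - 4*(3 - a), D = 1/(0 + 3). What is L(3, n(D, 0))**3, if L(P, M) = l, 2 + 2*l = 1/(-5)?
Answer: -1331/1000 ≈ -1.3310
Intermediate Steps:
D = 1/3 ≈ 0.33333
n(p, a) = 24 - 12*a (n(p, a) = -3*(4 - 4*(3 - a)) = -3*(4 + (-12 + 4*a)) = -3*(-8 + 4*a) = 24 - 12*a)
l = -11/10 (l = -1 + (1/2)/(-5) = -1 + (1/2)*(-1/5) = -1 - 1/10 = -11/10 ≈ -1.1000)
L(P, M) = -11/10
L(3, n(D, 0))**3 = (-11/10)**3 = -1331/1000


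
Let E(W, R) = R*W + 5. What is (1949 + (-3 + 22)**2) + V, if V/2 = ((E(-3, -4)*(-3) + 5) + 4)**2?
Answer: 5838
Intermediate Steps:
E(W, R) = 5 + R*W
V = 3528 (V = 2*(((5 - 4*(-3))*(-3) + 5) + 4)**2 = 2*(((5 + 12)*(-3) + 5) + 4)**2 = 2*((17*(-3) + 5) + 4)**2 = 2*((-51 + 5) + 4)**2 = 2*(-46 + 4)**2 = 2*(-42)**2 = 2*1764 = 3528)
(1949 + (-3 + 22)**2) + V = (1949 + (-3 + 22)**2) + 3528 = (1949 + 19**2) + 3528 = (1949 + 361) + 3528 = 2310 + 3528 = 5838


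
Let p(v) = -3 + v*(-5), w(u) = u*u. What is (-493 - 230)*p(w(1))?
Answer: 5784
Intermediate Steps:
w(u) = u**2
p(v) = -3 - 5*v
(-493 - 230)*p(w(1)) = (-493 - 230)*(-3 - 5*1**2) = -723*(-3 - 5*1) = -723*(-3 - 5) = -723*(-8) = 5784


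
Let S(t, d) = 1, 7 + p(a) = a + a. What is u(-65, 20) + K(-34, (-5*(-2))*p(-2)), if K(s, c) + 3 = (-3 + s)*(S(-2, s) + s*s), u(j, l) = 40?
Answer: -42772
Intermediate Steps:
p(a) = -7 + 2*a (p(a) = -7 + (a + a) = -7 + 2*a)
K(s, c) = -3 + (1 + s**2)*(-3 + s) (K(s, c) = -3 + (-3 + s)*(1 + s*s) = -3 + (-3 + s)*(1 + s**2) = -3 + (1 + s**2)*(-3 + s))
u(-65, 20) + K(-34, (-5*(-2))*p(-2)) = 40 + (-6 - 34 + (-34)**3 - 3*(-34)**2) = 40 + (-6 - 34 - 39304 - 3*1156) = 40 + (-6 - 34 - 39304 - 3468) = 40 - 42812 = -42772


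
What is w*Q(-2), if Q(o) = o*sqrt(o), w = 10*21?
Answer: -420*I*sqrt(2) ≈ -593.97*I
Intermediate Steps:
w = 210
Q(o) = o**(3/2)
w*Q(-2) = 210*(-2)**(3/2) = 210*(-2*I*sqrt(2)) = -420*I*sqrt(2)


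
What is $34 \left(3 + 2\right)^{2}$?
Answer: $850$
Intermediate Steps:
$34 \left(3 + 2\right)^{2} = 34 \cdot 5^{2} = 34 \cdot 25 = 850$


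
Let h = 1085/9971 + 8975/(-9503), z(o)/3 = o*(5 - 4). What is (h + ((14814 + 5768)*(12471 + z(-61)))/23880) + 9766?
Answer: 147629726493804/7252356995 ≈ 20356.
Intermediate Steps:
z(o) = 3*o (z(o) = 3*(o*(5 - 4)) = 3*(o*1) = 3*o)
h = -6090690/7288801 (h = 1085*(1/9971) + 8975*(-1/9503) = 1085/9971 - 8975/9503 = -6090690/7288801 ≈ -0.83562)
(h + ((14814 + 5768)*(12471 + z(-61)))/23880) + 9766 = (-6090690/7288801 + ((14814 + 5768)*(12471 + 3*(-61)))/23880) + 9766 = (-6090690/7288801 + (20582*(12471 - 183))*(1/23880)) + 9766 = (-6090690/7288801 + (20582*12288)*(1/23880)) + 9766 = (-6090690/7288801 + 252911616*(1/23880)) + 9766 = (-6090690/7288801 + 10537984/995) + 9766 = 76803208080634/7252356995 + 9766 = 147629726493804/7252356995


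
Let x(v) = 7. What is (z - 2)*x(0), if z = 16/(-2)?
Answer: -70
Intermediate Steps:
z = -8 (z = 16*(-½) = -8)
(z - 2)*x(0) = (-8 - 2)*7 = -10*7 = -70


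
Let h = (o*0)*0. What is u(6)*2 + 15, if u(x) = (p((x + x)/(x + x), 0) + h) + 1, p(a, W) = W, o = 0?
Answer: 17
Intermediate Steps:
h = 0 (h = (0*0)*0 = 0*0 = 0)
u(x) = 1 (u(x) = (0 + 0) + 1 = 0 + 1 = 1)
u(6)*2 + 15 = 1*2 + 15 = 2 + 15 = 17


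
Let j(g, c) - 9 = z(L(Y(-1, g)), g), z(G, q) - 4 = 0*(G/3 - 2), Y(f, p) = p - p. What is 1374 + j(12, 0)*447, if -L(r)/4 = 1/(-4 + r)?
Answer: 7185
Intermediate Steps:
Y(f, p) = 0
L(r) = -4/(-4 + r)
z(G, q) = 4 (z(G, q) = 4 + 0*(G/3 - 2) = 4 + 0*(-2 + G/3) = 4 + 0 = 4)
j(g, c) = 13 (j(g, c) = 9 + 4 = 13)
1374 + j(12, 0)*447 = 1374 + 13*447 = 1374 + 5811 = 7185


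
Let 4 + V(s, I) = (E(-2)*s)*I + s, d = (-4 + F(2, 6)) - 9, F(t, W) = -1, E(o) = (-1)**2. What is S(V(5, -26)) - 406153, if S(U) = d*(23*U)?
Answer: -364615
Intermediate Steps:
E(o) = 1
d = -14 (d = (-4 - 1) - 9 = -5 - 9 = -14)
V(s, I) = -4 + s + I*s (V(s, I) = -4 + ((1*s)*I + s) = -4 + (s*I + s) = -4 + (I*s + s) = -4 + (s + I*s) = -4 + s + I*s)
S(U) = -322*U
S(V(5, -26)) - 406153 = -322*(-4 + 5 - 26*5) - 406153 = -322*(-4 + 5 - 130) - 406153 = -322*(-129) - 406153 = 41538 - 406153 = -364615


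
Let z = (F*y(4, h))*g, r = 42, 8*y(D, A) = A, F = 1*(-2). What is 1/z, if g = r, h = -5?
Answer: 2/105 ≈ 0.019048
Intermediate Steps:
F = -2
y(D, A) = A/8
g = 42
z = 105/2 (z = -(-5)/4*42 = -2*(-5/8)*42 = (5/4)*42 = 105/2 ≈ 52.500)
1/z = 1/(105/2) = 2/105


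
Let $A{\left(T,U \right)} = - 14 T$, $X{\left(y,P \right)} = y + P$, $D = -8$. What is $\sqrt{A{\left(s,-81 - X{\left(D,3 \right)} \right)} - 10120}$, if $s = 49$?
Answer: $i \sqrt{10806} \approx 103.95 i$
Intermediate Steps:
$X{\left(y,P \right)} = P + y$
$\sqrt{A{\left(s,-81 - X{\left(D,3 \right)} \right)} - 10120} = \sqrt{\left(-14\right) 49 - 10120} = \sqrt{-686 - 10120} = \sqrt{-10806} = i \sqrt{10806}$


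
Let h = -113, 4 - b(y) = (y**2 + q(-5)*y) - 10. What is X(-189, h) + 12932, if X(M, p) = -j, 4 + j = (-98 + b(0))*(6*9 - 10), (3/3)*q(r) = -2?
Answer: 16632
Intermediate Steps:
q(r) = -2
b(y) = 14 - y**2 + 2*y (b(y) = 4 - ((y**2 - 2*y) - 10) = 4 - (-10 + y**2 - 2*y) = 4 + (10 - y**2 + 2*y) = 14 - y**2 + 2*y)
j = -3700 (j = -4 + (-98 + (14 - 1*0**2 + 2*0))*(6*9 - 10) = -4 + (-98 + (14 - 1*0 + 0))*(54 - 10) = -4 + (-98 + (14 + 0 + 0))*44 = -4 + (-98 + 14)*44 = -4 - 84*44 = -4 - 3696 = -3700)
X(M, p) = 3700 (X(M, p) = -1*(-3700) = 3700)
X(-189, h) + 12932 = 3700 + 12932 = 16632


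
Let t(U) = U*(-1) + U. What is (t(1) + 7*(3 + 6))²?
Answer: 3969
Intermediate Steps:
t(U) = 0 (t(U) = -U + U = 0)
(t(1) + 7*(3 + 6))² = (0 + 7*(3 + 6))² = (0 + 7*9)² = (0 + 63)² = 63² = 3969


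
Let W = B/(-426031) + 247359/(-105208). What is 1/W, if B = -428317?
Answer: -44821869448/60320227193 ≈ -0.74306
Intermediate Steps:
W = -60320227193/44821869448 (W = -428317/(-426031) + 247359/(-105208) = -428317*(-1/426031) + 247359*(-1/105208) = 428317/426031 - 247359/105208 = -60320227193/44821869448 ≈ -1.3458)
1/W = 1/(-60320227193/44821869448) = -44821869448/60320227193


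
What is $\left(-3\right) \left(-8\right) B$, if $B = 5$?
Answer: $120$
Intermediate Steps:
$\left(-3\right) \left(-8\right) B = \left(-3\right) \left(-8\right) 5 = 24 \cdot 5 = 120$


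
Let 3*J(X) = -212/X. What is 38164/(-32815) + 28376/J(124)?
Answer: -86599757612/1739195 ≈ -49793.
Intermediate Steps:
J(X) = -212/(3*X) (J(X) = (-212/X)/3 = -212/(3*X))
38164/(-32815) + 28376/J(124) = 38164/(-32815) + 28376/((-212/3/124)) = 38164*(-1/32815) + 28376/((-212/3*1/124)) = -38164/32815 + 28376/(-53/93) = -38164/32815 + 28376*(-93/53) = -38164/32815 - 2638968/53 = -86599757612/1739195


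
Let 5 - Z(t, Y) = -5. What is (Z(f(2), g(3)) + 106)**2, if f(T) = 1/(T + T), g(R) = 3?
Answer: 13456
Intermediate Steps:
f(T) = 1/(2*T)
Z(t, Y) = 10 (Z(t, Y) = 5 - 1*(-5) = 5 + 5 = 10)
(Z(f(2), g(3)) + 106)**2 = (10 + 106)**2 = 116**2 = 13456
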